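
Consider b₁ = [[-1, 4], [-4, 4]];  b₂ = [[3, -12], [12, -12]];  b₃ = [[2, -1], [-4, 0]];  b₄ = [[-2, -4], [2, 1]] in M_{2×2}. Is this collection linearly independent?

linearly dependent

Take coordinates with respect to the standard basis {E₁₁, E₁₂, E₂₁, E₂₂}.
One vector is a scalar multiple of another, so the set is dependent.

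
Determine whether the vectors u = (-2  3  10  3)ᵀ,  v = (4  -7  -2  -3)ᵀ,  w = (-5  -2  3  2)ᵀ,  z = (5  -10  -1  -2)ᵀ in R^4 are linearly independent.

The matrix [u|v|w|z] has determinant -656.
A nonzero determinant means the columns are linearly independent.

linearly independent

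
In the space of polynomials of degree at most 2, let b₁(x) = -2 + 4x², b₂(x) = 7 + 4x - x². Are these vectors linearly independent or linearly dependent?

linearly independent

Take coordinates with respect to the standard basis {1, x, x²}.
Place the vectors as rows of a 2×3 matrix and reduce to echelon form.
The reduction yields 2 nonzero rows, so the rank is 2.
Since rank = 2 (the number of vectors), the set is linearly independent.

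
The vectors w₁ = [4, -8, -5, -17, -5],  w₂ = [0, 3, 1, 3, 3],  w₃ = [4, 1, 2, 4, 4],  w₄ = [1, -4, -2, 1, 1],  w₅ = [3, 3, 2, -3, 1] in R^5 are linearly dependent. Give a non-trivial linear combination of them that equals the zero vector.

Solve the homogeneous system with w₁, w₂, w₃, w₄, w₅ as columns by row-reducing the coefficient matrix.
One solution (up to scaling) is (1, 1, 2, -3, -3).

w₁ + w₂ + 2w₃ - 3w₄ - 3w₅ = 0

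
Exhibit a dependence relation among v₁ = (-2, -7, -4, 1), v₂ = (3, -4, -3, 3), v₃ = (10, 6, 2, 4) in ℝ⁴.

Set up α₁v₁ + … + α₃v₃ = 0 and solve the homogeneous system.
One solution (up to scaling) is (2, -2, 1).

2v₁ - 2v₂ + v₃ = 0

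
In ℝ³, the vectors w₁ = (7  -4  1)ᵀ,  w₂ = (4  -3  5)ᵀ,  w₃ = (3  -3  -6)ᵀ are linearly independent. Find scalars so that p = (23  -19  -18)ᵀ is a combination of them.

p = w₁ + w₂ + 4w₃

Solve the system with w₁, w₂, w₃ as columns and p as the right-hand side.
The system has the unique solution (c₁, c₂, c₃) = (1, 1, 4).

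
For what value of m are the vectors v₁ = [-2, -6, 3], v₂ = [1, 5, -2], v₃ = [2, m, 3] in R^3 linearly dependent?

Dependence holds iff the 3×3 matrix [v₁ v₂ v₃] is singular.
The determinant works out to -m - 18.
Solving -m - 18 = 0 yields m = -18.

m = -18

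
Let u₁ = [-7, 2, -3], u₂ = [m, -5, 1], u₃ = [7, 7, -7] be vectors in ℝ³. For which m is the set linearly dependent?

m = -41

The vectors are dependent exactly when the determinant of the matrix with rows u₁, u₂, u₃ vanishes.
Cofactor expansion gives det = -7*m - 287.
Setting this to zero gives m = -41.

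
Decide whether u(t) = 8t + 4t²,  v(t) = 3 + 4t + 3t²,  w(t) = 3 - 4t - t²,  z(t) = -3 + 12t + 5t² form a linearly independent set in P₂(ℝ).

linearly dependent

Take coordinates with respect to the standard basis {1, t, t²}.
There are 4 vectors in a 3-dimensional space, so they cannot be linearly independent.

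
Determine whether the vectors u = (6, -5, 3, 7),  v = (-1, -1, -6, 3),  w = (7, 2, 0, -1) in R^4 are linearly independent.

linearly independent

Place the vectors as rows of a 3×4 matrix and reduce to echelon form.
The reduction yields 3 nonzero rows, so the rank is 3.
Since rank = 3 (the number of vectors), the set is linearly independent.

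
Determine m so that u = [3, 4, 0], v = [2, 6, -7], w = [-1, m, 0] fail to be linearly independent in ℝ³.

The set is linearly dependent precisely when det[u; v; w] = 0.
Cofactor expansion gives det = 21*m + 28.
Solving 21*m + 28 = 0 yields m = -4/3.

m = -4/3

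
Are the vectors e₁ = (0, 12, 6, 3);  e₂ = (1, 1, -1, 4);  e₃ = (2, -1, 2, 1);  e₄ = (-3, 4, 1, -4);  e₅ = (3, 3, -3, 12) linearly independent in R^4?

linearly dependent

There are 5 vectors in a 4-dimensional space, so they cannot be linearly independent.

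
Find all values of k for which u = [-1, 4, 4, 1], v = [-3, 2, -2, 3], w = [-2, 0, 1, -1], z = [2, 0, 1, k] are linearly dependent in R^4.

k = -3/7

Dependence holds iff the 4×4 matrix [u v w z] is singular.
Expanding, det = 42*k + 18.
Solving 42*k + 18 = 0 yields k = -3/7.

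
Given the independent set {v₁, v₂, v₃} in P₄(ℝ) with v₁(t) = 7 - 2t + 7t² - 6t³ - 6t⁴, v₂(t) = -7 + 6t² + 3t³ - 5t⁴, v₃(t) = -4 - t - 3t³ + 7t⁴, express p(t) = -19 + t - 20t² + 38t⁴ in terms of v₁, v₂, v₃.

Identify each element with its coordinate vector in ℝ⁵ via {1, t, …, t⁴}.
Set up the augmented matrix [v₁ | v₂ | v₃ | p] and row-reduce.
Row-reducing the augmented matrix gives the unique coefficients (c₁, c₂, c₃) = (-2, -1, 3).

p = -2v₁ - v₂ + 3v₃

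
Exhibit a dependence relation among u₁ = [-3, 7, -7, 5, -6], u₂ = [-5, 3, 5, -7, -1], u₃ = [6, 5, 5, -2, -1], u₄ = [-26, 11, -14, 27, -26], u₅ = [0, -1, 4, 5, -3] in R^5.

Row-reduce the matrix with u₁, u₂, u₃, u₄, u₅ as columns; the null space gives the coefficients.
A generator of the null space is (3, 1, -2, -1, 3).

3u₁ + u₂ - 2u₃ - u₄ + 3u₅ = 0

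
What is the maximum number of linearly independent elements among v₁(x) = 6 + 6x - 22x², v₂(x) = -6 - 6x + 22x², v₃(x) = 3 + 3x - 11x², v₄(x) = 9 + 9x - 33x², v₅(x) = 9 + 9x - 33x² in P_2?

1

Use coordinates relative to {1, x, x²}.
Put the 3×5 matrix [v₁|v₂|v₃|v₄|v₅] into echelon form.
Exactly 1 pivot survives; hence the rank is 1.
(With 5 elements in a 3-dimensional space the rank is at most 3.)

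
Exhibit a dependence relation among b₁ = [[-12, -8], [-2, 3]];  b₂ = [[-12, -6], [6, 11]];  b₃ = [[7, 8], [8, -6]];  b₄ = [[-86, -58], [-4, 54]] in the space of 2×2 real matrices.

Pass to coordinate vectors relative to the basis {E₁₁, E₁₂, E₂₁, E₂₂}.
Row-reduce the matrix with b₁, b₂, b₃, b₄ as columns; the null space gives the coefficients.
One solution (up to scaling) is (3, 3, -2, -1).

3b₁ + 3b₂ - 2b₃ - b₄ = 0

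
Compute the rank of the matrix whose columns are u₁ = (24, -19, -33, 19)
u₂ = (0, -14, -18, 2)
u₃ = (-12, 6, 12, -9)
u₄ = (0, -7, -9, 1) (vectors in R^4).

2

Put the 4×4 matrix [u₁|u₂|u₃|u₄] into echelon form.
Exactly 2 pivots survive; hence the rank is 2.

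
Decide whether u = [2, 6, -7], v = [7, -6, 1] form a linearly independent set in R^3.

linearly independent

Place the vectors as rows of a 2×3 matrix and reduce to echelon form.
The reduction yields 2 nonzero rows, so the rank is 2.
Since rank = 2 (the number of vectors), the set is linearly independent.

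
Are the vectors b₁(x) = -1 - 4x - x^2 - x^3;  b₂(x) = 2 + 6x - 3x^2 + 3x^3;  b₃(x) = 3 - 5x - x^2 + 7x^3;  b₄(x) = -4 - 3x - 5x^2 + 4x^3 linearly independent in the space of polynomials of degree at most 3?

linearly independent

Write each element as a coordinate vector in ℝ⁴ using {1, x, …, x^3}.
Form the 4×4 matrix with these as columns; its determinant is 815.
A nonzero determinant means the columns are linearly independent.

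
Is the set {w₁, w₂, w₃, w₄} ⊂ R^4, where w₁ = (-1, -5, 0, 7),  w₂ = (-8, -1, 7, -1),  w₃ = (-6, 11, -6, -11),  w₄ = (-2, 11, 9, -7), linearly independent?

linearly independent

Form the 4×4 matrix with these as columns; its determinant is 6462.
A nonzero determinant means the columns are linearly independent.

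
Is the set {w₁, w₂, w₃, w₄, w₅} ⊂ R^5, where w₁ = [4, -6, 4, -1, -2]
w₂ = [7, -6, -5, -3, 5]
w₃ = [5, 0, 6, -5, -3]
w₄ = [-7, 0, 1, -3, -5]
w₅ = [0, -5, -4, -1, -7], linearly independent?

linearly independent

The matrix [w₁|w₂|w₃|w₄|w₅] has determinant 30046.
A nonzero determinant means the columns are linearly independent.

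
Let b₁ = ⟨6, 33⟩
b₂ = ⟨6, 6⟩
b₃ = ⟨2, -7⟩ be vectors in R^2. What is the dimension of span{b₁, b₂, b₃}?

Put the 2×3 matrix [b₁|b₂|b₃] into echelon form.
The echelon form has 2 nonzero rows, so the rank is 2.
(With 3 elements in a 2-dimensional space the rank is at most 2.)

2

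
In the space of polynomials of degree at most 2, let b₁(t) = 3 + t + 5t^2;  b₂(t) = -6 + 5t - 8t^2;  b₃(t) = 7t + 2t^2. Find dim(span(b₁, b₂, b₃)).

Pass to coordinate vectors with respect to the basis {1, t, t^2}.
Row-reduce the 3×3 matrix with these as rows.
There are 2 pivot columns, so rank = 2.

2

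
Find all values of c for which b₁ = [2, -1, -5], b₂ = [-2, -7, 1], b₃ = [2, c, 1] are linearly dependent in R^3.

The set is linearly dependent precisely when det[b₁; b₂; b₃] = 0.
Cofactor expansion gives det = 8*c - 88.
This vanishes exactly when c = 11.

c = 11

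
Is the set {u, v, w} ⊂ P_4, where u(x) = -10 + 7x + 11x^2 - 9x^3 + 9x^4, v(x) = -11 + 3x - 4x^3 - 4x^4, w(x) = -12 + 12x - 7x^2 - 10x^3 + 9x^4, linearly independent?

Write each element as a coordinate vector in ℝ⁵ using {1, x, …, x^4}.
Place the vectors as rows of a 3×5 matrix and reduce to echelon form.
The reduction yields 3 nonzero rows, so the rank is 3.
Since rank = 3 (the number of vectors), the set is linearly independent.

linearly independent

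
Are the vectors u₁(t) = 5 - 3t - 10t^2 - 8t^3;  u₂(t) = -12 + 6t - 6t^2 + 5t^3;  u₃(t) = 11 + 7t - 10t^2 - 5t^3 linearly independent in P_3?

Take coordinates with respect to the standard basis {1, t, …, t^3}.
Place the vectors as rows of a 3×4 matrix and reduce to echelon form.
The reduction yields 3 nonzero rows, so the rank is 3.
Since rank = 3 (the number of vectors), the set is linearly independent.

linearly independent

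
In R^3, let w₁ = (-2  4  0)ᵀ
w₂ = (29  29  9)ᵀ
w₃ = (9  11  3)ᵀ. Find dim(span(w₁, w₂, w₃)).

dim = 2

Form the matrix with w₁, w₂, w₃ as columns and reduce.
Exactly 2 pivots survive; hence the rank is 2.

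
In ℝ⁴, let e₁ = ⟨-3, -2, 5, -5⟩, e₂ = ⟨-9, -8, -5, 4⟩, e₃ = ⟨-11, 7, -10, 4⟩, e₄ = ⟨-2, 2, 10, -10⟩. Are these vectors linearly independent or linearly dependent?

Row-reduce the matrix whose columns are e₁, e₂, e₃, e₄.
The reduction yields 4 nonzero rows, so the rank is 4.
Since rank = 4 (the number of vectors), the set is linearly independent.

linearly independent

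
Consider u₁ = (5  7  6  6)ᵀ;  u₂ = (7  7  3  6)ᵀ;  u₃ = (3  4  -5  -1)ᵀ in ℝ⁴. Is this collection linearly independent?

linearly independent

Row-reduce the matrix whose columns are u₁, u₂, u₃.
The reduction yields 3 nonzero rows, so the rank is 3.
Since rank = 3 (the number of vectors), the set is linearly independent.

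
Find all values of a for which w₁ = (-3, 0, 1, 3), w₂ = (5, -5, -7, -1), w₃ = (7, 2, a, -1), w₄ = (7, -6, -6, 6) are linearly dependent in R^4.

a = 7/3

Dependence holds iff the 4×4 matrix [w₁ w₂ w₃ w₄] is singular.
The determinant works out to 123*a - 287.
This vanishes exactly when a = 7/3.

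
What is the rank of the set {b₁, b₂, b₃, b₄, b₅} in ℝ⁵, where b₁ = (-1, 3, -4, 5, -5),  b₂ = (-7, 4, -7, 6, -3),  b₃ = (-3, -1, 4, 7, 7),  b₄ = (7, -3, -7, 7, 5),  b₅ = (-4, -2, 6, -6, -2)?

5

Apply Gaussian elimination to the matrix whose rows are b₁, b₂, b₃, b₄, b₅.
Reduction leaves 5 leading entries, giving rank 5.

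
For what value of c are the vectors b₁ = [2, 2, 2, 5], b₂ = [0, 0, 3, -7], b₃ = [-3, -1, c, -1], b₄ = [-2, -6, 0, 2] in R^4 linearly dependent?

The set is linearly dependent precisely when det[b₁; b₂; b₃; b₄] = 0.
Expanding, det = -56*c - 464.
Solving -56*c - 464 = 0 yields c = -58/7.

c = -58/7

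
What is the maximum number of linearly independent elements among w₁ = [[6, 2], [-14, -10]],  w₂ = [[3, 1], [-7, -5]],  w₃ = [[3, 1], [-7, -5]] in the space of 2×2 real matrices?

1

Represent each element by its coordinate vector in ℝ⁴.
Apply Gaussian elimination to the matrix whose rows are w₁, w₂, w₃.
Reduction leaves 1 leading entry, giving rank 1.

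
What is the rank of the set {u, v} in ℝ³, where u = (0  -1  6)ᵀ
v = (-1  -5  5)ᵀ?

2

Row-reduce the 2×3 matrix with these as rows.
The echelon form has 2 nonzero rows, so the rank is 2.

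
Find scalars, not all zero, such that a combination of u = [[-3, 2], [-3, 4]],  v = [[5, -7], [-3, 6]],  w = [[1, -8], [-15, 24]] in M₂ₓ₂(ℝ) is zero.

3u + 2v - w = 0

Pass to coordinate vectors relative to the basis {E₁₁, E₁₂, E₂₁, E₂₂}.
Set up α₁u + … + α₃w = 0 and solve the homogeneous system.
A generator of the null space is (3, 2, -1).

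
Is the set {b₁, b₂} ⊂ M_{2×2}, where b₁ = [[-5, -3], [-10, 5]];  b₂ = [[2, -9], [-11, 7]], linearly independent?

linearly independent

Take coordinates with respect to the standard basis {E₁₁, E₁₂, E₂₁, E₂₂}.
Place the vectors as rows of a 2×4 matrix and reduce to echelon form.
The reduction yields 2 nonzero rows, so the rank is 2.
Since rank = 2 (the number of vectors), the set is linearly independent.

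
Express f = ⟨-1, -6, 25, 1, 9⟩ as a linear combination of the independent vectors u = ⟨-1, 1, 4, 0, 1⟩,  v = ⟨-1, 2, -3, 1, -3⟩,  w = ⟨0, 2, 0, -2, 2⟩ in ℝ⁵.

f = 4u - 3v - 2w

Solve the system with u, v, w as columns and f as the right-hand side.
The system has the unique solution (c₁, c₂, c₃) = (4, -3, -2).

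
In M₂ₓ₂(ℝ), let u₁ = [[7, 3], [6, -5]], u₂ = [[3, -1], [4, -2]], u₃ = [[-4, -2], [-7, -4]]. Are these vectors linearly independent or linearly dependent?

linearly independent

Take coordinates with respect to the standard basis {E₁₁, E₁₂, E₂₁, E₂₂}.
Row-reduce the matrix whose columns are u₁, u₂, u₃.
The reduction yields 3 nonzero rows, so the rank is 3.
Since rank = 3 (the number of vectors), the set is linearly independent.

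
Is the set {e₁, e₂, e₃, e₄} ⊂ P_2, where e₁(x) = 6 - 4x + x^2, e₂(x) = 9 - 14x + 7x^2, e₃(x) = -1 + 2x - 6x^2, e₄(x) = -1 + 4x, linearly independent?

Take coordinates with respect to the standard basis {1, x, x^2}.
There are 4 vectors in a 3-dimensional space, so they cannot be linearly independent.

linearly dependent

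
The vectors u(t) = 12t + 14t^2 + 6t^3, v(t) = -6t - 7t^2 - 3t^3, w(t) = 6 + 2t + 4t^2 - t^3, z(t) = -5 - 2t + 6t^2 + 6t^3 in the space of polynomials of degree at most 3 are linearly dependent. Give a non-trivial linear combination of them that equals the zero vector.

u + 2v = 0

Take coordinates with respect to {1, t, …, t^3}.
Row-reduce the matrix with u, v, w, z as columns; the null space gives the coefficients.
The free variable yields coefficients (1, 2, 0, 0) (any nonzero multiple also works).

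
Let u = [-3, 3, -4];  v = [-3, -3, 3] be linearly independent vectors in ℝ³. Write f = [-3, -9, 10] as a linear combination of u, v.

f = -u + 2v

Set up the augmented matrix [u | v | f] and row-reduce.
Row-reducing the augmented matrix gives the unique coefficients (α₁, α₂) = (-1, 2).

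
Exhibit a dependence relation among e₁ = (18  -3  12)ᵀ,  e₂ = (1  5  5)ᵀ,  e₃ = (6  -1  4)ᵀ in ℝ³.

e₁ - 3e₃ = 0

Solve the homogeneous system with e₁, e₂, e₃ as columns by row-reducing the coefficient matrix.
The free variable yields coefficients (1, 0, -3) (any nonzero multiple also works).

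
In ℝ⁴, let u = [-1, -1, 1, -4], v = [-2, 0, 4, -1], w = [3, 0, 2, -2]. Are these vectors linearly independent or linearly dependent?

linearly independent

Row-reduce the matrix whose columns are u, v, w.
The reduction yields 3 nonzero rows, so the rank is 3.
Since rank = 3 (the number of vectors), the set is linearly independent.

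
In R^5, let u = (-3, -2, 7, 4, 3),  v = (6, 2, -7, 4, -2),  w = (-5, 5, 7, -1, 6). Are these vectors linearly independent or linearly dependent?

linearly independent

Place the vectors as rows of a 3×5 matrix and reduce to echelon form.
The reduction yields 3 nonzero rows, so the rank is 3.
Since rank = 3 (the number of vectors), the set is linearly independent.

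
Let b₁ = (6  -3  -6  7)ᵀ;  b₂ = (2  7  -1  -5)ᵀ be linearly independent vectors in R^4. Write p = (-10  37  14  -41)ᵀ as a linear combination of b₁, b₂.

Set up the augmented matrix [b₁ | b₂ | p] and row-reduce.
Row-reducing the augmented matrix gives the unique coefficients (a₁, a₂) = (-3, 4).

p = -3b₁ + 4b₂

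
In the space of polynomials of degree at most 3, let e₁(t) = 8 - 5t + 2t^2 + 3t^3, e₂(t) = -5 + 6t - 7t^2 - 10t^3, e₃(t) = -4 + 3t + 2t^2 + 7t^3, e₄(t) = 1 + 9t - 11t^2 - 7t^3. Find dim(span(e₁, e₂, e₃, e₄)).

Pass to coordinate vectors with respect to the basis {1, t, …, t^3}.
Form the matrix with e₁, e₂, e₃, e₄ as columns and reduce.
Reduction leaves 3 leading entries, giving rank 3.

3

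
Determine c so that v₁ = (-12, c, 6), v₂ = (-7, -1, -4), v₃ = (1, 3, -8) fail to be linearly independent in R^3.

c = -6

The set is linearly dependent precisely when det[v₁; v₂; v₃] = 0.
Cofactor expansion gives det = -60*c - 360.
Setting this to zero gives c = -6.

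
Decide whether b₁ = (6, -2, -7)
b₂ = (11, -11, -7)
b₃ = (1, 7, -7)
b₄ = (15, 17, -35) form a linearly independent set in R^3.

linearly dependent

There are 4 vectors in a 3-dimensional space, so they cannot be linearly independent.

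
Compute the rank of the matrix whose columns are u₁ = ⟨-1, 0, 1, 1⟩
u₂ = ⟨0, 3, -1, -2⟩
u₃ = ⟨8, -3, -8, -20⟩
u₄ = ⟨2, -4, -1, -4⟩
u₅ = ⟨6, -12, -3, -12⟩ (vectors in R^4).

rank 3

Row-reduce the 5×4 matrix with these as rows.
There are 3 pivot columns, so rank = 3.
(With 5 elements in a 4-dimensional space the rank is at most 4.)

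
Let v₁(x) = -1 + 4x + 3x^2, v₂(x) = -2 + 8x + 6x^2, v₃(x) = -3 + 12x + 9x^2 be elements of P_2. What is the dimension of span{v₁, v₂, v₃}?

1

Use coordinates relative to {1, x, x^2}.
Apply Gaussian elimination to the matrix whose rows are v₁, v₂, v₃.
The echelon form has 1 nonzero row, so the rank is 1.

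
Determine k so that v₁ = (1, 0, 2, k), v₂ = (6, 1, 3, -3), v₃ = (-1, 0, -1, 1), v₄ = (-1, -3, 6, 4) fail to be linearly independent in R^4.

k = -7

The vectors are dependent exactly when the determinant of the matrix with rows v₁, v₂, v₃, v₄ vanishes.
Expanding, det = 2*k + 14.
Solving 2*k + 14 = 0 yields k = -7.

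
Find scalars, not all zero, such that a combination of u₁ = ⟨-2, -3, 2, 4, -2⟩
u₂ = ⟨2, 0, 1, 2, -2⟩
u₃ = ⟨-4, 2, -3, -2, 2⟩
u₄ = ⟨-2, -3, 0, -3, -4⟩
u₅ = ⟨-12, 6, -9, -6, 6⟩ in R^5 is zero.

Row-reduce the matrix with u₁, u₂, u₃, u₄, u₅ as columns; the null space gives the coefficients.
The free variable yields coefficients (0, 0, 3, 0, -1) (any nonzero multiple also works).

3u₃ - u₅ = 0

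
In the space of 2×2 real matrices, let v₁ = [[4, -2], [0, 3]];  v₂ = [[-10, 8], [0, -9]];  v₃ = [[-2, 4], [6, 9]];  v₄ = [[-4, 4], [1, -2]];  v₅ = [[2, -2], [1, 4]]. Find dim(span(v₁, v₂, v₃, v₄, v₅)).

3

Represent each element by its coordinate vector in ℝ⁴.
Apply Gaussian elimination to the matrix whose rows are v₁, v₂, v₃, v₄, v₅.
Reduction leaves 3 leading entries, giving rank 3.
(With 5 elements in a 4-dimensional space the rank is at most 4.)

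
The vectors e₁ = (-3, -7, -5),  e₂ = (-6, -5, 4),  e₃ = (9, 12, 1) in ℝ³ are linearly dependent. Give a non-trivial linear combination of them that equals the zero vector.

Write the vectors as columns of a matrix and find a nonzero vector in its null space.
One solution (up to scaling) is (1, 1, 1).

e₁ + e₂ + e₃ = 0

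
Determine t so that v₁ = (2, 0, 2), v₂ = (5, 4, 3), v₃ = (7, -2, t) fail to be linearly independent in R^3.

The set is linearly dependent precisely when det[v₁; v₂; v₃] = 0.
Expanding, det = 8*t - 64.
Setting this to zero gives t = 8.

t = 8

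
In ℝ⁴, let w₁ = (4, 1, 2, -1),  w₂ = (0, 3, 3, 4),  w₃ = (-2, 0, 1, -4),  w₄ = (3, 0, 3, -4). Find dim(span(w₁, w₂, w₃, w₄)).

Form the matrix with w₁, w₂, w₃, w₄ as columns and reduce.
Reduction leaves 4 leading entries, giving rank 4.

4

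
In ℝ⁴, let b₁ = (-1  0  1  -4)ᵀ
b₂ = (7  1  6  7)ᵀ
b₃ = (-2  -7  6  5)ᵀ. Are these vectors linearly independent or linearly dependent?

Place the vectors as rows of a 3×4 matrix and reduce to echelon form.
The reduction yields 3 nonzero rows, so the rank is 3.
Since rank = 3 (the number of vectors), the set is linearly independent.

linearly independent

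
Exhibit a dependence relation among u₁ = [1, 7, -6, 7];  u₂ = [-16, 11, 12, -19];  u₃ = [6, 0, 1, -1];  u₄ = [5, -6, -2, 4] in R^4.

u₁ + u₂ + 3u₄ = 0

Row-reduce the matrix with u₁, u₂, u₃, u₄ as columns; the null space gives the coefficients.
The free variable yields coefficients (1, 1, 0, 3) (any nonzero multiple also works).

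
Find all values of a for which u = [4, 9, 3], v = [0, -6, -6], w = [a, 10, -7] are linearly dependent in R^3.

Place the vectors as rows of a 3×3 matrix; dependence ⇔ determinant zero.
Cofactor expansion gives det = 408 - 36*a.
Solving 408 - 36*a = 0 yields a = 34/3.

a = 34/3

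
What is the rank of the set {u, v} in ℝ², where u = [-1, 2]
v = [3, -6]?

Row-reduce the 2×2 matrix with these as rows.
Reduction leaves 1 leading entry, giving rank 1.

1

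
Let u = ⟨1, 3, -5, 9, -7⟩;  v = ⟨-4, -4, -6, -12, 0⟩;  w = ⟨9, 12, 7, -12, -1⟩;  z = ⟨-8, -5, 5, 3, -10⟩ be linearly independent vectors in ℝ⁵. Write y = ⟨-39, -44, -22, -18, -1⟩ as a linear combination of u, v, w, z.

Solve the system with u, v, w, z as columns and y as the right-hand side.
Row-reducing the augmented matrix gives the unique coefficients (α₁, …, α₄) = (-1, 3, -2, 1).

y = -u + 3v - 2w + z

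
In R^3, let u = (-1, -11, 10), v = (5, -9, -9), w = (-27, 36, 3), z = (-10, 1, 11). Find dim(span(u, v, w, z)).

3

Form the matrix with u, v, w, z as columns and reduce.
Exactly 3 pivots survive; hence the rank is 3.
(With 4 elements in a 3-dimensional space the rank is at most 3.)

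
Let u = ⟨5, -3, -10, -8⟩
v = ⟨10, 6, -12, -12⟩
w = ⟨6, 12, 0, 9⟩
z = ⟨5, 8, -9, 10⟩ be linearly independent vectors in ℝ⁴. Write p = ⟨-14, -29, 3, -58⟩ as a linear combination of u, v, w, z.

p = -3u + 3v - 4w - z

Write p = a₁u + … + a₄z and equate components.
Row-reducing the augmented matrix gives the unique coefficients (a₁, …, a₄) = (-3, 3, -4, -1).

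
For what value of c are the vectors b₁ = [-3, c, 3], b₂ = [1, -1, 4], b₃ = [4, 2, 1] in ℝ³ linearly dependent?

Place the vectors as rows of a 3×3 matrix; dependence ⇔ determinant zero.
Expanding, det = 15*c + 45.
This vanishes exactly when c = -3.

c = -3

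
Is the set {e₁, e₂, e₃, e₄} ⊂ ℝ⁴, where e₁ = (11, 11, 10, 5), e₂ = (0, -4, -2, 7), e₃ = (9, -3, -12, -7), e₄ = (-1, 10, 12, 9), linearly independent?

linearly independent

The matrix [e₁|e₂|e₃|e₄] has determinant 7450.
A nonzero determinant means the columns are linearly independent.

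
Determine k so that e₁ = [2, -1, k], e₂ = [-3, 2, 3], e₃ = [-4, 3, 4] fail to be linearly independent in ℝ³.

k = -2

The vectors are dependent exactly when the determinant of the matrix with rows e₁, e₂, e₃ vanishes.
Cofactor expansion gives det = -k - 2.
Setting this to zero gives k = -2.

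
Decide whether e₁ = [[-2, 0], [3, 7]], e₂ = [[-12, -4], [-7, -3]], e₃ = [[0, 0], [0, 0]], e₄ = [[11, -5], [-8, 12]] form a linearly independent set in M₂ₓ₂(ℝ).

Take coordinates with respect to the standard basis {E₁₁, E₁₂, E₂₁, E₂₂}.
One of the vectors is the zero vector, so the set is linearly dependent.

linearly dependent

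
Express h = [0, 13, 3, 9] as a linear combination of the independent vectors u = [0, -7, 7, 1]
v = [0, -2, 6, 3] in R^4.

h = -3u + 4v

Set up the augmented matrix [u | v | h] and row-reduce.
Back-substitution yields (c₁, c₂) = (-3, 4).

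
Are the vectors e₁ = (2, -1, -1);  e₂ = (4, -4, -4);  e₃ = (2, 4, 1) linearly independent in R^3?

linearly independent

The matrix [e₁|e₂|e₃] has determinant 12.
A nonzero determinant means the columns are linearly independent.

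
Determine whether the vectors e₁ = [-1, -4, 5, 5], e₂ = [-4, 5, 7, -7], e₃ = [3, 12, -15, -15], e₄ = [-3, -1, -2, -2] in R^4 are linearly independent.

linearly dependent

One vector is a scalar multiple of another, so the set is dependent.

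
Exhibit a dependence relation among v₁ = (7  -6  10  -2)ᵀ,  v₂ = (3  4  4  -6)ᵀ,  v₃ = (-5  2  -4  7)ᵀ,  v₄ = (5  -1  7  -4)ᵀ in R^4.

Write the vectors as columns of a matrix and find a nonzero vector in its null space.
One solution (up to scaling) is (1, 1, 0, -2).

v₁ + v₂ - 2v₄ = 0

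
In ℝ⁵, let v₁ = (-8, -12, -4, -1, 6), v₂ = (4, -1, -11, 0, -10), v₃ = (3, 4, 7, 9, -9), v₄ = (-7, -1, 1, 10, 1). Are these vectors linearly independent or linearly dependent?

linearly independent

Row-reduce the matrix whose columns are v₁, v₂, v₃, v₄.
The reduction yields 4 nonzero rows, so the rank is 4.
Since rank = 4 (the number of vectors), the set is linearly independent.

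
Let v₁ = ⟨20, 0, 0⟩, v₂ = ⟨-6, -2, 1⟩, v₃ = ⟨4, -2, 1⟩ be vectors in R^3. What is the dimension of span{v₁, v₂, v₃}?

2

Row-reduce the 3×3 matrix with these as rows.
The echelon form has 2 nonzero rows, so the rank is 2.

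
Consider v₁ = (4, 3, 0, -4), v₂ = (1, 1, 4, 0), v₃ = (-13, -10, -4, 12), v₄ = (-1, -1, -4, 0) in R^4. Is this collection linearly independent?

Form the 4×4 matrix with these as columns; its determinant is 0.
A zero determinant means the columns are linearly dependent.
Indeed 3v₁ + v₂ + v₃ = 0.

linearly dependent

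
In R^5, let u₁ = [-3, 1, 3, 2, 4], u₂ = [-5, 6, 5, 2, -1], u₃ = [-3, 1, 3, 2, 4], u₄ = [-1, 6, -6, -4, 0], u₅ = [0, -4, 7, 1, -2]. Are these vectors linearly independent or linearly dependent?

Two of the vectors are equal, giving an immediate dependence.

linearly dependent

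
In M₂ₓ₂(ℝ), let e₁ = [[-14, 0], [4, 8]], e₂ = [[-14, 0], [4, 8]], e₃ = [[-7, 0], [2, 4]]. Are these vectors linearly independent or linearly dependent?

Take coordinates with respect to the standard basis {E₁₁, E₁₂, E₂₁, E₂₂}.
Place the vectors as rows of a 3×4 matrix and reduce to echelon form.
The reduction yields 1 nonzero row, so the rank is 1.
Since rank 1 < 3, the set is linearly dependent.
Indeed e₁ - e₂ = 0.

linearly dependent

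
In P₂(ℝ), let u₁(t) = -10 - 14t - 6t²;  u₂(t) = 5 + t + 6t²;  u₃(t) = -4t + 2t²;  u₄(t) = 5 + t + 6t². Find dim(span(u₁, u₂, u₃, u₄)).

Pass to coordinate vectors with respect to the basis {1, t, t²}.
Apply Gaussian elimination to the matrix whose rows are u₁, u₂, u₃, u₄.
Reduction leaves 2 leading entries, giving rank 2.
(With 4 elements in a 3-dimensional space the rank is at most 3.)

dim = 2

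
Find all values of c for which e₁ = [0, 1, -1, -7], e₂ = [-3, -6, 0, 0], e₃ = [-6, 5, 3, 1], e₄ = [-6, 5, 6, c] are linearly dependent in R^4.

c = 19

Dependence holds iff the 4×4 matrix [e₁ e₂ e₃ e₄] is singular.
Expanding, det = 60*c - 1140.
Solving 60*c - 1140 = 0 yields c = 19.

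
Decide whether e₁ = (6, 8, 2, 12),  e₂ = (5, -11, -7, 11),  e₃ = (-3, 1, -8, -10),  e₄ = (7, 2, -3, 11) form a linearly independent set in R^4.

Row-reduce the matrix whose columns are e₁, e₂, e₃, e₄.
The reduction yields 4 nonzero rows, so the rank is 4.
Since rank = 4 (the number of vectors), the set is linearly independent.

linearly independent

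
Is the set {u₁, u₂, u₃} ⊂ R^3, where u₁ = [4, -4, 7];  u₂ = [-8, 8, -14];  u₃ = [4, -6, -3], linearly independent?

Place the vectors as rows of a 3×3 matrix and reduce to echelon form.
The reduction yields 2 nonzero rows, so the rank is 2.
Since rank 2 < 3, the set is linearly dependent.

linearly dependent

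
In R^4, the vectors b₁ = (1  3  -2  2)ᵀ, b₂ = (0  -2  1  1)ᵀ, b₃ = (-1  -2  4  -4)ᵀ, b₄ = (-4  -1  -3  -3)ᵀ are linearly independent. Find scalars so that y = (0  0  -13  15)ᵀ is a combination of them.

Solve the system with b₁, b₂, b₃, b₄ as columns and y as the right-hand side.
Back-substitution yields (α₁, …, α₄) = (1, 4, -3, 1).

y = b₁ + 4b₂ - 3b₃ + b₄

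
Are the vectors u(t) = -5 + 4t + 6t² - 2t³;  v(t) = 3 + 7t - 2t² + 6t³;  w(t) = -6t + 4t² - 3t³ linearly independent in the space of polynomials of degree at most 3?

Write each element as a coordinate vector in ℝ⁴ using {1, t, …, t³}.
Place the vectors as rows of a 3×4 matrix and reduce to echelon form.
The reduction yields 3 nonzero rows, so the rank is 3.
Since rank = 3 (the number of vectors), the set is linearly independent.

linearly independent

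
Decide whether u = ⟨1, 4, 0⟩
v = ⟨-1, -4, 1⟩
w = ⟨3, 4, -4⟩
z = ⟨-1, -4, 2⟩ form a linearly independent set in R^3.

linearly dependent

There are 4 vectors in a 3-dimensional space, so they cannot be linearly independent.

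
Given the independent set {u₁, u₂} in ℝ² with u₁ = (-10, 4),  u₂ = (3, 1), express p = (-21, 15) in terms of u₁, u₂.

p = 3u₁ + 3u₂

Set up the augmented matrix [u₁ | u₂ | p] and row-reduce.
Back-substitution yields (a₁, a₂) = (3, 3).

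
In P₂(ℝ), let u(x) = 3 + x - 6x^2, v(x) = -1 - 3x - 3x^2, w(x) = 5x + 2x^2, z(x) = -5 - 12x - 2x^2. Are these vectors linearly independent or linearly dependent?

Take coordinates with respect to the standard basis {1, x, x^2}.
There are 4 vectors in a 3-dimensional space, so they cannot be linearly independent.

linearly dependent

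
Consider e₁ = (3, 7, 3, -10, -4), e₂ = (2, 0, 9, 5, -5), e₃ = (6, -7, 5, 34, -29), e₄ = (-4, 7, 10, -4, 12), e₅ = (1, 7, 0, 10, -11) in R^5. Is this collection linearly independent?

linearly dependent

The matrix [e₁|e₂|e₃|e₄|e₅] has determinant 0.
A zero determinant means the columns are linearly dependent.
Indeed e₁ - 2e₂ + e₃ + e₄ - e₅ = 0.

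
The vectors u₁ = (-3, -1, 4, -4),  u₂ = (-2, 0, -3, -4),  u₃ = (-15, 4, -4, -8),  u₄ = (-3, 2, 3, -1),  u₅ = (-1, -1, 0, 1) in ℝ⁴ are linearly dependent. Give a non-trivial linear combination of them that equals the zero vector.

Row-reduce the matrix with u₁, u₂, u₃, u₄, u₅ as columns; the null space gives the coefficients.
One solution (up to scaling) is (1, -3, 1, -3, -3).

u₁ - 3u₂ + u₃ - 3u₄ - 3u₅ = 0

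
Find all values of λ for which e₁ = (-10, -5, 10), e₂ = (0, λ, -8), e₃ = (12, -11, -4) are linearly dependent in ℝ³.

The set is linearly dependent precisely when det[e₁; e₂; e₃] = 0.
The determinant works out to 1360 - 80*λ.
This vanishes exactly when λ = 17.

λ = 17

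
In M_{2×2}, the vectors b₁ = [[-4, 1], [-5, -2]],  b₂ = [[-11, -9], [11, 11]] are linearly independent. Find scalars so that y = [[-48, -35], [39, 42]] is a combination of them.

y = b₁ + 4b₂

Work in coordinates with respect to the standard basis {E₁₁, E₁₂, E₂₁, E₂₂}.
Set up the augmented matrix [b₁ | b₂ | y] and row-reduce.
Back-substitution yields (a₁, a₂) = (1, 4).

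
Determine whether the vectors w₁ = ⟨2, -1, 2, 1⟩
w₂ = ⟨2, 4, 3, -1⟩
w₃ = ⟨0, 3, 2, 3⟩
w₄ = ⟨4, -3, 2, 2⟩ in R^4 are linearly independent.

The matrix [w₁|w₂|w₃|w₄] has determinant 70.
A nonzero determinant means the columns are linearly independent.

linearly independent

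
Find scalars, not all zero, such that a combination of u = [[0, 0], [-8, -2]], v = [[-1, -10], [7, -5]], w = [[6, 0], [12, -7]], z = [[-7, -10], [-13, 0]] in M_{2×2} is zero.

u + v - w - z = 0

Take coordinates with respect to {E₁₁, E₁₂, E₂₁, E₂₂}.
Solve the homogeneous system with u, v, w, z as columns by row-reducing the coefficient matrix.
A generator of the null space is (1, 1, -1, -1).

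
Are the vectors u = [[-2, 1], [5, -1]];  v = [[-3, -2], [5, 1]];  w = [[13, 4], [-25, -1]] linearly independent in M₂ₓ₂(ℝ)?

linearly dependent

Take coordinates with respect to the standard basis {E₁₁, E₁₂, E₂₁, E₂₂}.
Row-reduce the matrix whose columns are u, v, w.
The reduction yields 2 nonzero rows, so the rank is 2.
Since rank 2 < 3, the set is linearly dependent.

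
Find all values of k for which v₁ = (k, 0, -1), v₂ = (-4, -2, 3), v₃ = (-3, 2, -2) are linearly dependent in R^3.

The set is linearly dependent precisely when det[v₁; v₂; v₃] = 0.
The determinant works out to 14 - 2*k.
Solving 14 - 2*k = 0 yields k = 7.

k = 7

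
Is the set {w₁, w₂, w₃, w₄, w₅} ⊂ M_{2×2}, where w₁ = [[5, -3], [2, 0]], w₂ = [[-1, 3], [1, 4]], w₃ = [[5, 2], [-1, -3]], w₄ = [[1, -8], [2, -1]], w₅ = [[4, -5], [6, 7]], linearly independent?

Take coordinates with respect to the standard basis {E₁₁, E₁₂, E₂₁, E₂₂}.
There are 5 vectors in a 4-dimensional space, so they cannot be linearly independent.

linearly dependent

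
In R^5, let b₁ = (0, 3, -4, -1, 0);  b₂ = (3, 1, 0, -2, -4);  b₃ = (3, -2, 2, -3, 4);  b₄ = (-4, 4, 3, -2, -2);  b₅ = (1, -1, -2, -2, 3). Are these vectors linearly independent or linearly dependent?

Place the vectors as rows of a 5×5 matrix and reduce to echelon form.
The reduction yields 5 nonzero rows, so the rank is 5.
Since rank = 5 (the number of vectors), the set is linearly independent.

linearly independent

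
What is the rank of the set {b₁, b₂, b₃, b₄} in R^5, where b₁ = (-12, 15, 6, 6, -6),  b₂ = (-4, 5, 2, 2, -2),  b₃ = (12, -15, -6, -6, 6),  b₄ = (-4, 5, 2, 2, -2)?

rank 1

Apply Gaussian elimination to the matrix whose rows are b₁, b₂, b₃, b₄.
The echelon form has 1 nonzero row, so the rank is 1.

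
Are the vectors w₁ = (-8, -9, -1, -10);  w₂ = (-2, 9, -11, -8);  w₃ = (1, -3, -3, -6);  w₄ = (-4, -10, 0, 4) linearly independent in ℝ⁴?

Row-reduce the matrix whose columns are w₁, w₂, w₃, w₄.
The reduction yields 4 nonzero rows, so the rank is 4.
Since rank = 4 (the number of vectors), the set is linearly independent.

linearly independent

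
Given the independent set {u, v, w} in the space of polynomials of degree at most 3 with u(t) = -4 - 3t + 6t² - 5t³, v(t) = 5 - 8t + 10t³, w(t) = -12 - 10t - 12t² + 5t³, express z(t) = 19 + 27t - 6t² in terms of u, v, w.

Work in coordinates with respect to the standard basis {1, t, …, t³}.
Write z = a₁u + … + a₃w and equate components.
The system has the unique solution (a₁, a₂, a₃) = (-3, -1, -1).

z = -3u - v - w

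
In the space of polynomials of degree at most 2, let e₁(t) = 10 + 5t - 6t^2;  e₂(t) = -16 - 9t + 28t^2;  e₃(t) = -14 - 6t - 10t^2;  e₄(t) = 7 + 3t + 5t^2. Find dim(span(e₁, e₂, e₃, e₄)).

Pass to coordinate vectors with respect to the basis {1, t, t^2}.
Put the 3×4 matrix [e₁|e₂|e₃|e₄] into echelon form.
Reduction leaves 2 leading entries, giving rank 2.
(With 4 elements in a 3-dimensional space the rank is at most 3.)

2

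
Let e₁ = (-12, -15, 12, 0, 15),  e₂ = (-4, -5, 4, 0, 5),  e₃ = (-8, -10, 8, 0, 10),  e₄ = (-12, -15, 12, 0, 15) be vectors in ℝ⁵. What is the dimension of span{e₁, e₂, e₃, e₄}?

1

Row-reduce the 4×5 matrix with these as rows.
The echelon form has 1 nonzero row, so the rank is 1.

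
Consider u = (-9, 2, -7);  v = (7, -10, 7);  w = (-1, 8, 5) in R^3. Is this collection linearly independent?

linearly independent

Form the 3×3 matrix with these as columns; its determinant is 548.
A nonzero determinant means the columns are linearly independent.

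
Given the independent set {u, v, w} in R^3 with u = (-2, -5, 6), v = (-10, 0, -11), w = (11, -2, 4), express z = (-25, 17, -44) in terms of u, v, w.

z = -3u + 2v - w

Set up the augmented matrix [u | v | w | z] and row-reduce.
The system has the unique solution (c₁, c₂, c₃) = (-3, 2, -1).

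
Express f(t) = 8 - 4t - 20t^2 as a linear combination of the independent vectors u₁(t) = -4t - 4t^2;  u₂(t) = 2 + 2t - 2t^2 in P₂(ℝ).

f = 3u₁ + 4u₂

Take coordinate vectors relative to {1, t, t^2}.
Since u₁, u₂ are independent, the coefficients expressing f are uniquely determined by a linear system.
The system has the unique solution (c₁, c₂) = (3, 4).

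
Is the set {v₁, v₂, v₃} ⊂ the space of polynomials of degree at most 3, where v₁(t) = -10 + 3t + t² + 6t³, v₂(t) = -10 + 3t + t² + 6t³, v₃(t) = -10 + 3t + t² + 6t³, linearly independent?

linearly dependent

Write each element as a coordinate vector in ℝ⁴ using {1, t, …, t³}.
Two of the vectors are equal, giving an immediate dependence.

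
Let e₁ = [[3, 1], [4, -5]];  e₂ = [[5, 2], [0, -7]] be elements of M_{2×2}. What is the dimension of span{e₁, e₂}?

dim = 2

Represent each element by its coordinate vector in ℝ⁴.
Put the 4×2 matrix [e₁|e₂] into echelon form.
There are 2 pivot columns, so rank = 2.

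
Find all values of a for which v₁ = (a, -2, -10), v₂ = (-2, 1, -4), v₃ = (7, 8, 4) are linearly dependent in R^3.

a = -15/2

The set is linearly dependent precisely when det[v₁; v₂; v₃] = 0.
Cofactor expansion gives det = 36*a + 270.
Solving 36*a + 270 = 0 yields a = -15/2.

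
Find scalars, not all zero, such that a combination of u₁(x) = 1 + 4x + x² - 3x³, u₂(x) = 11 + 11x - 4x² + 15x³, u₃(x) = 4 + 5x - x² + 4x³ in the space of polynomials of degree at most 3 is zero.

Pass to coordinate vectors relative to the basis {1, x, …, x³}.
Row-reduce the matrix with u₁, u₂, u₃ as columns; the null space gives the coefficients.
A generator of the null space is (1, 1, -3).

u₁ + u₂ - 3u₃ = 0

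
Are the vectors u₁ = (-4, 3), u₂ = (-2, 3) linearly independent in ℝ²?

Row-reduce the matrix whose columns are u₁, u₂.
The reduction yields 2 nonzero rows, so the rank is 2.
Since rank = 2 (the number of vectors), the set is linearly independent.

linearly independent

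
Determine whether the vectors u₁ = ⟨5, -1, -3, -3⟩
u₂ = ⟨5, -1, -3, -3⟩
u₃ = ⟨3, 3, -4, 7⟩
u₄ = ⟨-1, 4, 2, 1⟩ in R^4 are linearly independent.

Two of the vectors are equal, giving an immediate dependence.

linearly dependent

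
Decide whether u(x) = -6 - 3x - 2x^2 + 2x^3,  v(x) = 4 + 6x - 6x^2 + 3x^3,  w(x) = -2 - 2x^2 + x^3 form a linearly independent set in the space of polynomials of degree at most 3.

Write each element as a coordinate vector in ℝ⁴ using {1, x, …, x^3}.
Place the vectors as rows of a 3×4 matrix and reduce to echelon form.
The reduction yields 3 nonzero rows, so the rank is 3.
Since rank = 3 (the number of vectors), the set is linearly independent.

linearly independent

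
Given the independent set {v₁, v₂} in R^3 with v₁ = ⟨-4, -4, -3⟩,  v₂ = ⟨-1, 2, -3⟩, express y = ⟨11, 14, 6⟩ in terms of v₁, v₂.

y = -3v₁ + v₂

Since v₁, v₂ are independent, the coefficients expressing y are uniquely determined by a linear system.
Row-reducing the augmented matrix gives the unique coefficients (c₁, c₂) = (-3, 1).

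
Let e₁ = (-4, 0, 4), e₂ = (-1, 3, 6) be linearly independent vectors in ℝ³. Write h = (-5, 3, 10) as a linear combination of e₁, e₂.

h = e₁ + e₂

Set up the augmented matrix [e₁ | e₂ | h] and row-reduce.
Back-substitution yields (c₁, c₂) = (1, 1).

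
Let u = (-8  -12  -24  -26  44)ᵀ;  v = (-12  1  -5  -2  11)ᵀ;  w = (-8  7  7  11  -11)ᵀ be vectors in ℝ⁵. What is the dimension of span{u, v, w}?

Row-reduce the 3×5 matrix with these as rows.
Reduction leaves 2 leading entries, giving rank 2.

dim = 2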